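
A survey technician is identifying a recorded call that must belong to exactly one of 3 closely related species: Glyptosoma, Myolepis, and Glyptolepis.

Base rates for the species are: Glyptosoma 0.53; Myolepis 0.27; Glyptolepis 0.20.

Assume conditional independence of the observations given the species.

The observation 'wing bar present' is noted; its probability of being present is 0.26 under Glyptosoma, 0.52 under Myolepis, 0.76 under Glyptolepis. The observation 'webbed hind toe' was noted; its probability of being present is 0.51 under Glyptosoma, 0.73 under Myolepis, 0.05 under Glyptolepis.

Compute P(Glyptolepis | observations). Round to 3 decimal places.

For each hypothesis, the unnormalized posterior weight is prior × product of the observation likelihoods:
  Glyptosoma: 0.53 × 0.26 × 0.51 = 0.070278
  Myolepis: 0.27 × 0.52 × 0.73 = 0.10249
  Glyptolepis: 0.20 × 0.76 × 0.05 = 0.0076
Normalizing constant Z = 0.070278 + 0.10249 + 0.0076 = 0.18037.
P(Glyptolepis | evidence) = 0.0076 / 0.18037 ≈ 0.042.

0.042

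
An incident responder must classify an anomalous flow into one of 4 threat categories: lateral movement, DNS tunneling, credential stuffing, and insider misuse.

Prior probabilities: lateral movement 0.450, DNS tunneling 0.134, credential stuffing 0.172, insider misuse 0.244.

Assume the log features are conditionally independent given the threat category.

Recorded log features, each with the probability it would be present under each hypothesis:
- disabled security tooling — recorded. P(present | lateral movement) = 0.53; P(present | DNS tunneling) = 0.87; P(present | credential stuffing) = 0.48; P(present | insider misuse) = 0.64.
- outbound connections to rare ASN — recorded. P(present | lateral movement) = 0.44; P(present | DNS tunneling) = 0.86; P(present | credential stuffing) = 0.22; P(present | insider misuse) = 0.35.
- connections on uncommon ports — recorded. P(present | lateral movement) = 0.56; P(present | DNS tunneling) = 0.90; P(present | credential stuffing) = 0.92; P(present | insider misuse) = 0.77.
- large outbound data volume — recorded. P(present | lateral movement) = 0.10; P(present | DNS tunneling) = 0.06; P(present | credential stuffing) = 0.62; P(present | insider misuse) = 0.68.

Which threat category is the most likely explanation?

By Bayes' rule with conditional independence, the unnormalized weight for each hypothesis is prior × ∏ likelihoods:
  lateral movement: 0.450 × 0.53 × 0.44 × 0.56 × 0.10 = 0.0058766
  DNS tunneling: 0.134 × 0.87 × 0.86 × 0.90 × 0.06 = 0.005414
  credential stuffing: 0.172 × 0.48 × 0.22 × 0.92 × 0.62 = 0.01036
  insider misuse: 0.244 × 0.64 × 0.35 × 0.77 × 0.68 = 0.028618
Normalizing constant Z = 0.0058766 + 0.005414 + 0.01036 + 0.028618 = 0.050269.
P(lateral movement | evidence) ≈ 0.0058766 / 0.050269 ≈ 0.117
P(DNS tunneling | evidence) ≈ 0.005414 / 0.050269 ≈ 0.108
P(credential stuffing | evidence) ≈ 0.01036 / 0.050269 ≈ 0.206
P(insider misuse | evidence) ≈ 0.028618 / 0.050269 ≈ 0.569
The largest is 0.569, so insider misuse is most probable.

insider misuse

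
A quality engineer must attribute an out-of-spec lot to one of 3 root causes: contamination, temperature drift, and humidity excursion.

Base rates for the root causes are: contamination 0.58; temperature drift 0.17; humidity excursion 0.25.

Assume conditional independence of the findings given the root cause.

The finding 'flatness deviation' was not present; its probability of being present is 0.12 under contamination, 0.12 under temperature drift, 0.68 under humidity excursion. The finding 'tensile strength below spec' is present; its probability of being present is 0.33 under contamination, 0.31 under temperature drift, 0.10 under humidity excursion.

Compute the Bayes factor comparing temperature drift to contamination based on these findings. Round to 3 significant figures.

The Bayes factor is the ratio of the joint likelihoods of the evidence pattern under the two hypotheses (using 1 − P(present | H) for each absent finding).
  temperature drift: (1 − 0.12) × 0.31 = 0.2728
  contamination: (1 − 0.12) × 0.33 = 0.2904
Bayes factor = 0.2728 / 0.2904 ≈ 0.939

0.939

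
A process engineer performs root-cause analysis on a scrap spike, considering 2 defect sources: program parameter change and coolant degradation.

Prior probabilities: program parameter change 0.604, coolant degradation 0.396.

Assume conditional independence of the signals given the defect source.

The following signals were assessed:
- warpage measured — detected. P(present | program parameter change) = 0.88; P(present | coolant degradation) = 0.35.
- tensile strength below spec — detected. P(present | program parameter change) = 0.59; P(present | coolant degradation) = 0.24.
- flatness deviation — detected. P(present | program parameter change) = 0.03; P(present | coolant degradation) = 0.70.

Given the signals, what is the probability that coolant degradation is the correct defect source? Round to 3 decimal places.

0.712

By Bayes' rule with conditional independence, the unnormalized weight for each hypothesis is prior × ∏ likelihoods:
  program parameter change: 0.604 × 0.88 × 0.59 × 0.03 = 0.0094079
  coolant degradation: 0.396 × 0.35 × 0.24 × 0.70 = 0.023285
The unnormalized weights sum to 0.032693.
P(coolant degradation | evidence) = 0.023285 / 0.032693 ≈ 0.712.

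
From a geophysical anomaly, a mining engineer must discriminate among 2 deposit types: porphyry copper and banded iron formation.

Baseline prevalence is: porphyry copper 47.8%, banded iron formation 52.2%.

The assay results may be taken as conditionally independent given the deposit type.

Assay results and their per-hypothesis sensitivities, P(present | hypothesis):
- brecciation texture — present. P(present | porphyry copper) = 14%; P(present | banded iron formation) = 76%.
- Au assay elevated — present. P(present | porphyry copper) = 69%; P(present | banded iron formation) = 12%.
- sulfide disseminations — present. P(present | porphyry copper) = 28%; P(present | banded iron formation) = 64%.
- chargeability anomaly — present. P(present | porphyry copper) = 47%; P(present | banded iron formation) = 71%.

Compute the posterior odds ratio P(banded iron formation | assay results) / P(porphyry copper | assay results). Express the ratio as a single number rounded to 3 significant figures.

Posterior odds equal prior odds times the likelihood ratio; only the two competing hypotheses matter.
  banded iron formation: 0.522 × 0.76 × 0.12 × 0.64 × 0.71 = 0.021632
  porphyry copper: 0.478 × 0.14 × 0.69 × 0.28 × 0.47 = 0.0060766
Posterior odds = 0.021632 / 0.0060766 ≈ 3.56.

3.56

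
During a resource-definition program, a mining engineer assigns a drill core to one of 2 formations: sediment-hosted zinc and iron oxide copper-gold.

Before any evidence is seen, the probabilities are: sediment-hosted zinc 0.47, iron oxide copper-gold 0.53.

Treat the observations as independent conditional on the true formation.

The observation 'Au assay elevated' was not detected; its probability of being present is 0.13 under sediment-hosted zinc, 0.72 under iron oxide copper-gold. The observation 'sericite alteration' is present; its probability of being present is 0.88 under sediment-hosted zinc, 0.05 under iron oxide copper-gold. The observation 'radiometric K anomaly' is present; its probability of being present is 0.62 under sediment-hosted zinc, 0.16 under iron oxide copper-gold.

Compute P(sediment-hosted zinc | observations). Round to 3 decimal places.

Multiply each prior by the joint likelihood of the evidence pattern (using 1 − P(present | H) for each absent observation):
  sediment-hosted zinc: 0.47 × (1 − 0.13) × 0.88 × 0.62 = 0.2231
  iron oxide copper-gold: 0.53 × (1 − 0.72) × 0.05 × 0.16 = 0.0011872
The unnormalized weights sum to 0.22428.
P(sediment-hosted zinc | evidence) = 0.2231 / 0.22428 ≈ 0.995.

0.995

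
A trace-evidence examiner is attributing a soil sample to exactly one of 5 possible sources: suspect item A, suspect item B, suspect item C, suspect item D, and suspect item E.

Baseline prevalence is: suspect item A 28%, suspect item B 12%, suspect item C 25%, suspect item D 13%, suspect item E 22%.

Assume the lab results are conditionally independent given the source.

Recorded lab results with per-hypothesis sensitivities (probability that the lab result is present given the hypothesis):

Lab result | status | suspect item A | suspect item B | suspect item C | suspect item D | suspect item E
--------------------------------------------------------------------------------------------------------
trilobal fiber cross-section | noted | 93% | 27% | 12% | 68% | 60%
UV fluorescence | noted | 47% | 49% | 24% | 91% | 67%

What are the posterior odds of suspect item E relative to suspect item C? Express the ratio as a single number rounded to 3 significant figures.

12.3

Unnormalized posterior weight (prior times the lab result likelihoods) for each of the two hypotheses:
  suspect item E: 0.22 × 0.60 × 0.67 = 0.08844
  suspect item C: 0.25 × 0.12 × 0.24 = 0.0072
Posterior odds = 0.08844 / 0.0072 ≈ 12.3.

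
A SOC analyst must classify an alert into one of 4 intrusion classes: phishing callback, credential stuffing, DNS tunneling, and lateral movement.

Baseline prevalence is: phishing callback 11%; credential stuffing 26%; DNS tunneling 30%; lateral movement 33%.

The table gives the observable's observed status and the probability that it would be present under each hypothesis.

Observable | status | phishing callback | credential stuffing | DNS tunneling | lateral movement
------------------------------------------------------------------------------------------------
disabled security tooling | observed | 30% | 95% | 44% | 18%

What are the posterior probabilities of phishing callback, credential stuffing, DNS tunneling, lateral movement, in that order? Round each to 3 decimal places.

0.070, 0.524, 0.280, 0.126

By Bayes' rule, the unnormalized weight for each hypothesis is prior × likelihood:
  phishing callback: 0.11 × 0.30 = 0.033
  credential stuffing: 0.26 × 0.95 = 0.247
  DNS tunneling: 0.30 × 0.44 = 0.132
  lateral movement: 0.33 × 0.18 = 0.0594
The unnormalized weights sum to 0.4714.
P(phishing callback | evidence) = 0.033 / 0.4714 ≈ 0.070
P(credential stuffing | evidence) = 0.247 / 0.4714 ≈ 0.524
P(DNS tunneling | evidence) = 0.132 / 0.4714 ≈ 0.280
P(lateral movement | evidence) = 0.0594 / 0.4714 ≈ 0.126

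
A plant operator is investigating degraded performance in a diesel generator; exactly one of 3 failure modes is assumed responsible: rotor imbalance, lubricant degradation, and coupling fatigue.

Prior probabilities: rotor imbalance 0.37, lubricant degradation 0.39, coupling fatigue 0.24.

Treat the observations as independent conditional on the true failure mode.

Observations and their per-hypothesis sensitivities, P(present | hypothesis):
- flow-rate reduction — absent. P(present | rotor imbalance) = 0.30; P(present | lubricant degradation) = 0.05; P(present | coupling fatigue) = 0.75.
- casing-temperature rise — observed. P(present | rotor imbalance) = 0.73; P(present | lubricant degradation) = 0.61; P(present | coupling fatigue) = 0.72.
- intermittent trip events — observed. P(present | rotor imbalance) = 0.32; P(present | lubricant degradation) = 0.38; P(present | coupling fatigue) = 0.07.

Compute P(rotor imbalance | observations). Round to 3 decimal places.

0.405

Multiply each prior by the joint likelihood of the evidence pattern (using 1 − P(present | H) for each absent observation):
  rotor imbalance: 0.37 × (1 − 0.30) × 0.73 × 0.32 = 0.060502
  lubricant degradation: 0.39 × (1 − 0.05) × 0.61 × 0.38 = 0.085882
  coupling fatigue: 0.24 × (1 − 0.75) × 0.72 × 0.07 = 0.003024
Marginal likelihood of the evidence = 0.14941.
P(rotor imbalance | evidence) = 0.060502 / 0.14941 ≈ 0.405.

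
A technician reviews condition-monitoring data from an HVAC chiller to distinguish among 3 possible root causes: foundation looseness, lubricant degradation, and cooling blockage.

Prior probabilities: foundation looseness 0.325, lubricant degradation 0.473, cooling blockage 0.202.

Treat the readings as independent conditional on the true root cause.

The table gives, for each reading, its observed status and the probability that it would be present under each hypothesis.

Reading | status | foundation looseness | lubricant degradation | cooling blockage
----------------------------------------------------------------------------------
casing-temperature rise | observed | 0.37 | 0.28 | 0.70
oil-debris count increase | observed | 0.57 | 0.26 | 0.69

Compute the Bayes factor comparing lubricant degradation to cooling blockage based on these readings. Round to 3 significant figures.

0.151

The Bayes factor is the ratio of the joint likelihoods of the reading pattern under the two hypotheses.
  lubricant degradation: 0.28 × 0.26 = 0.0728
  cooling blockage: 0.70 × 0.69 = 0.483
Bayes factor = 0.0728 / 0.483 ≈ 0.151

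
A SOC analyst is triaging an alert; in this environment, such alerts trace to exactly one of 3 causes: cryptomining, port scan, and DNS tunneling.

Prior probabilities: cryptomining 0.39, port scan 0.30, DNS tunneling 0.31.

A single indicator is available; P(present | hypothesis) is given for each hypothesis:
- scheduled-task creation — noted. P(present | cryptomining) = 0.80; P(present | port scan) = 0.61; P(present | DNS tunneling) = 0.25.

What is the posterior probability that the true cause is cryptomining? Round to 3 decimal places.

By Bayes' rule, the unnormalized weight for each hypothesis is prior × likelihood:
  cryptomining: 0.39 × 0.80 = 0.312
  port scan: 0.30 × 0.61 = 0.183
  DNS tunneling: 0.31 × 0.25 = 0.0775
Normalizing constant Z = 0.312 + 0.183 + 0.0775 = 0.5725.
P(cryptomining | evidence) = 0.312 / 0.5725 ≈ 0.545.

0.545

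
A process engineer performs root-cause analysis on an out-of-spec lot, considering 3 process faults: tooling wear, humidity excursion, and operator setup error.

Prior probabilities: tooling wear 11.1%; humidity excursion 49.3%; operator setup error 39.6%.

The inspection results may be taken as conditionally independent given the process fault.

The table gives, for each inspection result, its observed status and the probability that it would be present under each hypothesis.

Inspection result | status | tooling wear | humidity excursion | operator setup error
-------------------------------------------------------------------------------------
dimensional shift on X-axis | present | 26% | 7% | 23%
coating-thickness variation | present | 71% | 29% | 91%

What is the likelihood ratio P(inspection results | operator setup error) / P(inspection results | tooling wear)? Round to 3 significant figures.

1.13

Joint likelihood of the inspection result pattern under each hypothesis:
  operator setup error: 0.23 × 0.91 = 0.2093
  tooling wear: 0.26 × 0.71 = 0.1846
Bayes factor = 0.2093 / 0.1846 ≈ 1.13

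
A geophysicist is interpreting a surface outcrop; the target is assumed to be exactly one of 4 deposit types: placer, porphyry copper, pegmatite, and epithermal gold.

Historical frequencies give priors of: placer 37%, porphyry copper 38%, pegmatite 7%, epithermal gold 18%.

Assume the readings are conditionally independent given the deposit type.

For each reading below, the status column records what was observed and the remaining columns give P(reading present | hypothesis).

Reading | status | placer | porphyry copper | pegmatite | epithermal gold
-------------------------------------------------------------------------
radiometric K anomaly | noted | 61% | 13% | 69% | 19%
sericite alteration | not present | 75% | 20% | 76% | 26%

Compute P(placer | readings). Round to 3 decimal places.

0.425

Multiply each prior by the joint likelihood of the reading pattern (using 1 − P(present | H) for each absent reading):
  placer: 0.37 × 0.61 × (1 − 0.75) = 0.056425
  porphyry copper: 0.38 × 0.13 × (1 − 0.20) = 0.03952
  pegmatite: 0.07 × 0.69 × (1 − 0.76) = 0.011592
  epithermal gold: 0.18 × 0.19 × (1 − 0.26) = 0.025308
The unnormalized weights sum to 0.13284.
P(placer | evidence) = 0.056425 / 0.13284 ≈ 0.425.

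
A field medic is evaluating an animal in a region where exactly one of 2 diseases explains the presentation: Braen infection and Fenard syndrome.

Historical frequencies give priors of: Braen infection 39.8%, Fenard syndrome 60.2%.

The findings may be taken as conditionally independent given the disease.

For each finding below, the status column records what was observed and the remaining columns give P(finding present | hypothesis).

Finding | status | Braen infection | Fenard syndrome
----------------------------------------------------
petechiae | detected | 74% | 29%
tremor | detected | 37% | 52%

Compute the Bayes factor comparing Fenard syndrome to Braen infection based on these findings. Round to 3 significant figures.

Take the product of per-finding likelihoods under each hypothesis, then divide.
  Fenard syndrome: 0.29 × 0.52 = 0.1508
  Braen infection: 0.74 × 0.37 = 0.2738
Bayes factor = 0.1508 / 0.2738 ≈ 0.551

0.551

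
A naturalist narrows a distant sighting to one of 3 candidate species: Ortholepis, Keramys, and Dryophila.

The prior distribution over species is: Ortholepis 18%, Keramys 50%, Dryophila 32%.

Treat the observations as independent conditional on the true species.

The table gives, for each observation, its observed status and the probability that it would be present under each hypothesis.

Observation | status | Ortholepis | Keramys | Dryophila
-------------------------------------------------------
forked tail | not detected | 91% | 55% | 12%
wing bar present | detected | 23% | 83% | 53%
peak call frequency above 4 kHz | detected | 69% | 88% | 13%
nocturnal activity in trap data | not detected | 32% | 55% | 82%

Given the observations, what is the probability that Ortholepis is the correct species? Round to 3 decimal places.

By Bayes' rule with conditional independence, the unnormalized weight for each hypothesis is prior × ∏ likelihoods (using 1 − P(present | H) for each absent observation):
  Ortholepis: 0.18 × (1 − 0.91) × 0.23 × 0.69 × (1 − 0.32) = 0.0017482
  Keramys: 0.50 × (1 − 0.55) × 0.83 × 0.88 × (1 − 0.55) = 0.073953
  Dryophila: 0.32 × (1 − 0.12) × 0.53 × 0.13 × (1 − 0.82) = 0.0034924
The unnormalized weights sum to 0.079194.
P(Ortholepis | evidence) = 0.0017482 / 0.079194 ≈ 0.022.

0.022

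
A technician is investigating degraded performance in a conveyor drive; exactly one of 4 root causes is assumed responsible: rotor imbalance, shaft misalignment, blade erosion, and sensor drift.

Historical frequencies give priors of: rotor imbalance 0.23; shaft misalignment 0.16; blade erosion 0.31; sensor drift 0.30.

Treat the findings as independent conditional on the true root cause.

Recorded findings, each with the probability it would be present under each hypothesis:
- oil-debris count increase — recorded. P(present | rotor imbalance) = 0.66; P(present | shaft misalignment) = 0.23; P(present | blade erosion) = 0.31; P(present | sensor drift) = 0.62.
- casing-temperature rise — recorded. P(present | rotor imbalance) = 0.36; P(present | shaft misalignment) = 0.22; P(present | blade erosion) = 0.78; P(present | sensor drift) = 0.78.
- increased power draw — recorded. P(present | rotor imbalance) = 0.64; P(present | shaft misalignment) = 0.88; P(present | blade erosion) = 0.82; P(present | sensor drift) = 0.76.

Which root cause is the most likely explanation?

sensor drift

For each hypothesis, the unnormalized posterior weight is prior × product of the finding likelihoods:
  rotor imbalance: 0.23 × 0.66 × 0.36 × 0.64 = 0.034975
  shaft misalignment: 0.16 × 0.23 × 0.22 × 0.88 = 0.0071245
  blade erosion: 0.31 × 0.31 × 0.78 × 0.82 = 0.061466
  sensor drift: 0.30 × 0.62 × 0.78 × 0.76 = 0.11026
Marginal likelihood of the evidence = 0.21383.
P(rotor imbalance | evidence) ≈ 0.034975 / 0.21383 ≈ 0.164
P(shaft misalignment | evidence) ≈ 0.0071245 / 0.21383 ≈ 0.033
P(blade erosion | evidence) ≈ 0.061466 / 0.21383 ≈ 0.287
P(sensor drift | evidence) ≈ 0.11026 / 0.21383 ≈ 0.516
The largest is 0.516, so sensor drift is most probable.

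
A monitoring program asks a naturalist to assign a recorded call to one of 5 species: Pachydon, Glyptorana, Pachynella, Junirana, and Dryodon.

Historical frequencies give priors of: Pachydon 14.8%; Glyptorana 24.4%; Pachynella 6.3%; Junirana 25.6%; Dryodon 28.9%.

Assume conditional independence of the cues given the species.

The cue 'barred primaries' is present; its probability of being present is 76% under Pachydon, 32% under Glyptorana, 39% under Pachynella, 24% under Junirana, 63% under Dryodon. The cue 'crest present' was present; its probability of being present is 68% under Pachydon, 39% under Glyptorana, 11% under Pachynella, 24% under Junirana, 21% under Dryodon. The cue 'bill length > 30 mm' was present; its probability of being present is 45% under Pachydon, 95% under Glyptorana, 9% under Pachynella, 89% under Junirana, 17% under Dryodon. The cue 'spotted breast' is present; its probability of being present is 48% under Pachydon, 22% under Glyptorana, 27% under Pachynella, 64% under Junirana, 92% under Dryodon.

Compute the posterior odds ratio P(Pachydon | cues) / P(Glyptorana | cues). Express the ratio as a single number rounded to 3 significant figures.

The normalizing constant cancels in an odds ratio, so compute prior × likelihood for the two hypotheses only:
  Pachydon: 0.148 × 0.76 × 0.68 × 0.45 × 0.48 = 0.016521
  Glyptorana: 0.244 × 0.32 × 0.39 × 0.95 × 0.22 = 0.0063643
Posterior odds = 0.016521 / 0.0063643 ≈ 2.60.

2.60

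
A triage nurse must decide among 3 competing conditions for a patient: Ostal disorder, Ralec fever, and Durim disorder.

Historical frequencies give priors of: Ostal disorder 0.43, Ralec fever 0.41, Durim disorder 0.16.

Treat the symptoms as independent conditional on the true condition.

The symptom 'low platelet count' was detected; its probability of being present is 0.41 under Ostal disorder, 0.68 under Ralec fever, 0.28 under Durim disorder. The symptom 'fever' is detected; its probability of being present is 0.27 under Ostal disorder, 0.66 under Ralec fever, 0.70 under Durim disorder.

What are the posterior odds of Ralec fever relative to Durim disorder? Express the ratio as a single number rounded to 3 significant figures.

5.87

Posterior odds equal prior odds times the likelihood ratio; only the two competing hypotheses matter.
  Ralec fever: 0.41 × 0.68 × 0.66 = 0.18401
  Durim disorder: 0.16 × 0.28 × 0.70 = 0.03136
Posterior odds = 0.18401 / 0.03136 ≈ 5.87.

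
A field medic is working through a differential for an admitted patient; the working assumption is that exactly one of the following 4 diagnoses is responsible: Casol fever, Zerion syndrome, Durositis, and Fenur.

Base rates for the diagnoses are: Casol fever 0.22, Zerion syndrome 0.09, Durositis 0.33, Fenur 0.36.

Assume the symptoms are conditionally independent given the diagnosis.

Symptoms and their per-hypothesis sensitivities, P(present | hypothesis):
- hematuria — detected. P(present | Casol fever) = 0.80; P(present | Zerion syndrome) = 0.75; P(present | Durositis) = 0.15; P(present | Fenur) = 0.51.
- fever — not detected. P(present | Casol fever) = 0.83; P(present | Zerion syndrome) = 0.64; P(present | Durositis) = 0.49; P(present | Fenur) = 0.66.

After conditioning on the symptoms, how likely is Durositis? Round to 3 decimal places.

Multiply each prior by the joint likelihood of the symptom pattern (using 1 − P(present | H) for each absent symptom):
  Casol fever: 0.22 × 0.80 × (1 − 0.83) = 0.02992
  Zerion syndrome: 0.09 × 0.75 × (1 − 0.64) = 0.0243
  Durositis: 0.33 × 0.15 × (1 − 0.49) = 0.025245
  Fenur: 0.36 × 0.51 × (1 − 0.66) = 0.062424
Normalizing constant Z = 0.02992 + 0.0243 + 0.025245 + 0.062424 = 0.14189.
P(Durositis | evidence) = 0.025245 / 0.14189 ≈ 0.178.

0.178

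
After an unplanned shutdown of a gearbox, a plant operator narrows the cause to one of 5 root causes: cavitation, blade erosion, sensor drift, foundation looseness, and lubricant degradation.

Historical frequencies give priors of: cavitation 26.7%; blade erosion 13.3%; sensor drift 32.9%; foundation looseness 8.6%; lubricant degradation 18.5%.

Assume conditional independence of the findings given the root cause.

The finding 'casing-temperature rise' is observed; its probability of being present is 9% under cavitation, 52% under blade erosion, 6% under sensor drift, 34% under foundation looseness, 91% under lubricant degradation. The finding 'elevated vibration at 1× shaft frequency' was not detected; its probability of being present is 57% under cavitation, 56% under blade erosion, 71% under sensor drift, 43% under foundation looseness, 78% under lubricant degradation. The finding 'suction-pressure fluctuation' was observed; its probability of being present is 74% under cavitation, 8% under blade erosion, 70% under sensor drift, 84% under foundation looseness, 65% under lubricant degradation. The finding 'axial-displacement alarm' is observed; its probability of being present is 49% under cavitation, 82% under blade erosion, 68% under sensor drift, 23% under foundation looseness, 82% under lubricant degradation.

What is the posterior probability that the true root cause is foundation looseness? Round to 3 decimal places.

By Bayes' rule with conditional independence, the unnormalized weight for each hypothesis is prior × ∏ likelihoods (using 1 − P(present | H) for each absent finding):
  cavitation: 0.267 × 0.09 × (1 − 0.57) × 0.74 × 0.49 = 0.0037467
  blade erosion: 0.133 × 0.52 × (1 − 0.56) × 0.08 × 0.82 = 0.0019962
  sensor drift: 0.329 × 0.06 × (1 − 0.71) × 0.70 × 0.68 = 0.0027249
  foundation looseness: 0.086 × 0.34 × (1 − 0.43) × 0.84 × 0.23 = 0.00322
  lubricant degradation: 0.185 × 0.91 × (1 − 0.78) × 0.65 × 0.82 = 0.019741
The unnormalized weights sum to 0.031429.
P(foundation looseness | evidence) = 0.00322 / 0.031429 ≈ 0.102.

0.102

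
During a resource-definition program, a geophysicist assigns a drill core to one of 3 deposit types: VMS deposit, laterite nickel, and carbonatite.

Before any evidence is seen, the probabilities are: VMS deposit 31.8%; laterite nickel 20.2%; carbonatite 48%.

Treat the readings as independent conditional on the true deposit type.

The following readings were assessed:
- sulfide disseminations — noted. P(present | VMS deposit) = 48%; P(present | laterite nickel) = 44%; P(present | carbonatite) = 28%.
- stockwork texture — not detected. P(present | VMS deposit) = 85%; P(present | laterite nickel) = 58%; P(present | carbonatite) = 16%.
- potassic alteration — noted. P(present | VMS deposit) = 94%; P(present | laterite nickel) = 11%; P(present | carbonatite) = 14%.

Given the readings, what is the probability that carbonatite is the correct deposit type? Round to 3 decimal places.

0.381

By Bayes' rule with conditional independence, the unnormalized weight for each hypothesis is prior × ∏ likelihoods (using 1 − P(present | H) for each absent reading):
  VMS deposit: 0.318 × 0.48 × (1 − 0.85) × 0.94 = 0.021522
  laterite nickel: 0.202 × 0.44 × (1 − 0.58) × 0.11 = 0.0041063
  carbonatite: 0.480 × 0.28 × (1 − 0.16) × 0.14 = 0.015805
Normalizing constant Z = 0.021522 + 0.0041063 + 0.015805 = 0.041434.
P(carbonatite | evidence) = 0.015805 / 0.041434 ≈ 0.381.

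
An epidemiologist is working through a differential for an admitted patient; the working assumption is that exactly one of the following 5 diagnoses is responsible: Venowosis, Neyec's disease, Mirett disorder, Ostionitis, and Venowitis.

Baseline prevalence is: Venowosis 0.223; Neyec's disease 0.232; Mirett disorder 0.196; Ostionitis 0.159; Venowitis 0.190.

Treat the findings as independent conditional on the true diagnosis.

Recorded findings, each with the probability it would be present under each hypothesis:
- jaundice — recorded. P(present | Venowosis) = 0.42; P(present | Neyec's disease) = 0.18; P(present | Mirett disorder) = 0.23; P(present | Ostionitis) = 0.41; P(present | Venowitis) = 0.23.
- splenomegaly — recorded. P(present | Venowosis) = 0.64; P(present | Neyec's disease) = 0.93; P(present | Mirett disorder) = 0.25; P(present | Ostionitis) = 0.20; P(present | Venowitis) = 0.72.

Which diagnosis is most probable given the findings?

Venowosis

For each hypothesis, the unnormalized posterior weight is prior × product of the finding likelihoods:
  Venowosis: 0.223 × 0.42 × 0.64 = 0.059942
  Neyec's disease: 0.232 × 0.18 × 0.93 = 0.038837
  Mirett disorder: 0.196 × 0.23 × 0.25 = 0.01127
  Ostionitis: 0.159 × 0.41 × 0.20 = 0.013038
  Venowitis: 0.190 × 0.23 × 0.72 = 0.031464
Normalizing constant Z = 0.059942 + 0.038837 + 0.01127 + 0.013038 + 0.031464 = 0.15455.
P(Venowosis | evidence) ≈ 0.059942 / 0.15455 ≈ 0.388
P(Neyec's disease | evidence) ≈ 0.038837 / 0.15455 ≈ 0.251
P(Mirett disorder | evidence) ≈ 0.01127 / 0.15455 ≈ 0.073
P(Ostionitis | evidence) ≈ 0.013038 / 0.15455 ≈ 0.084
P(Venowitis | evidence) ≈ 0.031464 / 0.15455 ≈ 0.204
The largest is 0.388, so Venowosis is most probable.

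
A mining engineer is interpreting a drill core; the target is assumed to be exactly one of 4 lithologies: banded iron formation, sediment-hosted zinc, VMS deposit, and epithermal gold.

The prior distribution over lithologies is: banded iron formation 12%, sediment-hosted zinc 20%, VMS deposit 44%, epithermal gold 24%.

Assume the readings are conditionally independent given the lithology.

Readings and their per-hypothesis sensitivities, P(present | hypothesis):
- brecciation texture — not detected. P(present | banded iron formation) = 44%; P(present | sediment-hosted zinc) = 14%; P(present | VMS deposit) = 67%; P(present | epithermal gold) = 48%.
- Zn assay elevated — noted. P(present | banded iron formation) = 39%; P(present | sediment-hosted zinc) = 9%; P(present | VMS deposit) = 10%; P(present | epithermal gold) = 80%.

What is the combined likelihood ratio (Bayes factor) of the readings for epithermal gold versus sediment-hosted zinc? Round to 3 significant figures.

Joint likelihood of the reading pattern under each hypothesis (using 1 − P(present | H) for each absent reading):
  epithermal gold: (1 − 0.48) × 0.80 = 0.416
  sediment-hosted zinc: (1 − 0.14) × 0.09 = 0.0774
Bayes factor = 0.416 / 0.0774 ≈ 5.37

5.37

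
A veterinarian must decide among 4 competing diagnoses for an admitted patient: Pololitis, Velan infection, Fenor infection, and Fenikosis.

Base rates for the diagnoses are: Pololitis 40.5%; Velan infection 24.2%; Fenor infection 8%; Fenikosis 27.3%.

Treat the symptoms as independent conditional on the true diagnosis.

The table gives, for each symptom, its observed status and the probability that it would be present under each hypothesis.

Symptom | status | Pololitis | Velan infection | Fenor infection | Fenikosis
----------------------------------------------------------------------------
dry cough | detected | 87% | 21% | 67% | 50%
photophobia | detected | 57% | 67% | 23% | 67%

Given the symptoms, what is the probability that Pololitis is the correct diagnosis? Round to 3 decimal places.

0.593

By Bayes' rule with conditional independence, the unnormalized weight for each hypothesis is prior × ∏ likelihoods:
  Pololitis: 0.405 × 0.87 × 0.57 = 0.20084
  Velan infection: 0.242 × 0.21 × 0.67 = 0.034049
  Fenor infection: 0.080 × 0.67 × 0.23 = 0.012328
  Fenikosis: 0.273 × 0.50 × 0.67 = 0.091455
Normalizing constant Z = 0.20084 + 0.034049 + 0.012328 + 0.091455 = 0.33867.
P(Pololitis | evidence) = 0.20084 / 0.33867 ≈ 0.593.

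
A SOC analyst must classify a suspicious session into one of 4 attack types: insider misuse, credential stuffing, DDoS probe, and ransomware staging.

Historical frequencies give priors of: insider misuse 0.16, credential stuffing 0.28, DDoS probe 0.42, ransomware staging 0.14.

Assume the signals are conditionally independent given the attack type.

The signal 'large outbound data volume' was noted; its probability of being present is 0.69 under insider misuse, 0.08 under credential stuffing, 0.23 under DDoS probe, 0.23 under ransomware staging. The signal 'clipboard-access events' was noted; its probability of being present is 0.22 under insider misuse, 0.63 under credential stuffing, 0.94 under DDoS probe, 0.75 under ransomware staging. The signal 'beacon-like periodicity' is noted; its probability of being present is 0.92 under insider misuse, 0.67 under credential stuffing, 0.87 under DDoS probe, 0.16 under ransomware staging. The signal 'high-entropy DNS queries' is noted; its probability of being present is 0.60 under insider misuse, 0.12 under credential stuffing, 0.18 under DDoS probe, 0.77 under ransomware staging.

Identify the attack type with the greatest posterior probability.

Multiply each prior by the joint likelihood of the signal pattern:
  insider misuse: 0.16 × 0.69 × 0.22 × 0.92 × 0.60 = 0.013407
  credential stuffing: 0.28 × 0.08 × 0.63 × 0.67 × 0.12 = 0.0011346
  DDoS probe: 0.42 × 0.23 × 0.94 × 0.87 × 0.18 = 0.01422
  ransomware staging: 0.14 × 0.23 × 0.75 × 0.16 × 0.77 = 0.0029753
The unnormalized weights sum to 0.031737.
P(insider misuse | evidence) ≈ 0.013407 / 0.031737 ≈ 0.422
P(credential stuffing | evidence) ≈ 0.0011346 / 0.031737 ≈ 0.036
P(DDoS probe | evidence) ≈ 0.01422 / 0.031737 ≈ 0.448
P(ransomware staging | evidence) ≈ 0.0029753 / 0.031737 ≈ 0.094
The largest is 0.448, so DDoS probe is most probable.

DDoS probe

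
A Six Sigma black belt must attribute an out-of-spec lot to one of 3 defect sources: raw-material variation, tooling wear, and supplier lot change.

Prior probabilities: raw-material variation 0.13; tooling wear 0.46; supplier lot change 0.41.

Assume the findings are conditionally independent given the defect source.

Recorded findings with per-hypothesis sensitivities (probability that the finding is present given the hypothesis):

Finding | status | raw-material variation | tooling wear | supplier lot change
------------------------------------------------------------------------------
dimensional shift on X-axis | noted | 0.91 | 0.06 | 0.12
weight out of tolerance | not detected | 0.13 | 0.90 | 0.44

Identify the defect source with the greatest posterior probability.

raw-material variation

For each hypothesis, the unnormalized posterior weight is prior × product of the finding likelihoods (using 1 − P(present | H) for each absent finding):
  raw-material variation: 0.13 × 0.91 × (1 − 0.13) = 0.10292
  tooling wear: 0.46 × 0.06 × (1 − 0.90) = 0.00276
  supplier lot change: 0.41 × 0.12 × (1 − 0.44) = 0.027552
Marginal likelihood of the evidence = 0.13323.
P(raw-material variation | evidence) ≈ 0.10292 / 0.13323 ≈ 0.772
P(tooling wear | evidence) ≈ 0.00276 / 0.13323 ≈ 0.021
P(supplier lot change | evidence) ≈ 0.027552 / 0.13323 ≈ 0.207
The largest is 0.772, so raw-material variation is most probable.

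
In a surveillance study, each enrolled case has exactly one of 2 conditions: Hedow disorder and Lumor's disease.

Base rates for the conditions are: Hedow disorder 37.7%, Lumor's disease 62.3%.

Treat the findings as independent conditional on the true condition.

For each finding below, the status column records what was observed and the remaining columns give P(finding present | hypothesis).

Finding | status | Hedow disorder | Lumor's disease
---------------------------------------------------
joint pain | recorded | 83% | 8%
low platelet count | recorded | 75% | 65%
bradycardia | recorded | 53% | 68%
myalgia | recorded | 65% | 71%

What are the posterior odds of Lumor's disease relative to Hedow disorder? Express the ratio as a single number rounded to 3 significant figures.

Posterior odds equal prior odds times the likelihood ratio; only the two competing hypotheses matter.
  Lumor's disease: 0.623 × 0.08 × 0.65 × 0.68 × 0.71 = 0.015641
  Hedow disorder: 0.377 × 0.83 × 0.75 × 0.53 × 0.65 = 0.080848
Posterior odds = 0.015641 / 0.080848 ≈ 0.193.

0.193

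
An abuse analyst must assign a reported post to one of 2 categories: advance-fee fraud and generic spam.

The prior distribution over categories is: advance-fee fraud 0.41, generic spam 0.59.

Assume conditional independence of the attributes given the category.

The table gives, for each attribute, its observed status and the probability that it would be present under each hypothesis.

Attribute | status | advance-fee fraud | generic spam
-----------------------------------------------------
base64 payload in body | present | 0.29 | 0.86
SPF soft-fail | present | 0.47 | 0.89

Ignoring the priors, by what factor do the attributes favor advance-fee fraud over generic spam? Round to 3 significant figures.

Take the product of per-attribute likelihoods under each hypothesis, then divide.
  advance-fee fraud: 0.29 × 0.47 = 0.1363
  generic spam: 0.86 × 0.89 = 0.7654
Bayes factor = 0.1363 / 0.7654 ≈ 0.178

0.178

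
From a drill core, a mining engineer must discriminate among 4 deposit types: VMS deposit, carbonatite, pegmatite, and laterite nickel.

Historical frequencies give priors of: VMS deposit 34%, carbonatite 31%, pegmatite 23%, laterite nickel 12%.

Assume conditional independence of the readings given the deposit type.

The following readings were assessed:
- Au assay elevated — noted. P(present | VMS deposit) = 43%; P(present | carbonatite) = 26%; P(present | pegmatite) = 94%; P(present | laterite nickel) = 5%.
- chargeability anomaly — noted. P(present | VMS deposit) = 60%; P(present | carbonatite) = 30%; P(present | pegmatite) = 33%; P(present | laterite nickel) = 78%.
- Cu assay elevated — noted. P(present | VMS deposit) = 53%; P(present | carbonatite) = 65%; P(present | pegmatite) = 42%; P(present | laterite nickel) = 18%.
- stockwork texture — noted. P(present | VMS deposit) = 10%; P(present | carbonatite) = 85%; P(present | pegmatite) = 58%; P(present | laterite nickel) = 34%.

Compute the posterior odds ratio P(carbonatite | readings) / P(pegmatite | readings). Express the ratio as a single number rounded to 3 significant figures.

Unnormalized posterior weight (prior times the reading likelihoods) for each of the two hypotheses:
  carbonatite: 0.31 × 0.26 × 0.30 × 0.65 × 0.85 = 0.013359
  pegmatite: 0.23 × 0.94 × 0.33 × 0.42 × 0.58 = 0.01738
Odds(carbonatite : pegmatite) = 0.013359 / 0.01738 ≈ 0.769.

0.769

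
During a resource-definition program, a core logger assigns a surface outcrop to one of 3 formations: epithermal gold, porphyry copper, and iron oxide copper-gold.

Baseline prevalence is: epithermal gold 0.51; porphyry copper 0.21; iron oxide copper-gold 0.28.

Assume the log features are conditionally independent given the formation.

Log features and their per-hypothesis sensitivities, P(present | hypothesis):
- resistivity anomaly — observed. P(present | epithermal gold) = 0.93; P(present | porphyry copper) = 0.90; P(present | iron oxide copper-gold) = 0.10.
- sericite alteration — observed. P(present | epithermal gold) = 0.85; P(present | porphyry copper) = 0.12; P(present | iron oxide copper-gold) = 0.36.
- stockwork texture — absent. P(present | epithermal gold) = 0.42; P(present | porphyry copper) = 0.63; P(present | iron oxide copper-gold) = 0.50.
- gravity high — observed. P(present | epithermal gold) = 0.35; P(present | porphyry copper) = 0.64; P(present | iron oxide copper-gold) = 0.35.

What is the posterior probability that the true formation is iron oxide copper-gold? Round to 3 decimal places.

0.020

Multiply each prior by the joint likelihood of the log feature pattern (using 1 − P(present | H) for each absent log feature):
  epithermal gold: 0.51 × 0.93 × 0.85 × (1 − 0.42) × 0.35 = 0.08184
  porphyry copper: 0.21 × 0.90 × 0.12 × (1 − 0.63) × 0.64 = 0.0053706
  iron oxide copper-gold: 0.28 × 0.10 × 0.36 × (1 − 0.50) × 0.35 = 0.001764
The unnormalized weights sum to 0.088975.
P(iron oxide copper-gold | evidence) = 0.001764 / 0.088975 ≈ 0.020.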